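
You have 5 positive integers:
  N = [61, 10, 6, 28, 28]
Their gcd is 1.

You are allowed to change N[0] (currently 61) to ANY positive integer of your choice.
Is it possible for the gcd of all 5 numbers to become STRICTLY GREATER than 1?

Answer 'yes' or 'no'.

Current gcd = 1
gcd of all OTHER numbers (without N[0]=61): gcd([10, 6, 28, 28]) = 2
The new gcd after any change is gcd(2, new_value).
This can be at most 2.
Since 2 > old gcd 1, the gcd CAN increase (e.g., set N[0] = 2).

Answer: yes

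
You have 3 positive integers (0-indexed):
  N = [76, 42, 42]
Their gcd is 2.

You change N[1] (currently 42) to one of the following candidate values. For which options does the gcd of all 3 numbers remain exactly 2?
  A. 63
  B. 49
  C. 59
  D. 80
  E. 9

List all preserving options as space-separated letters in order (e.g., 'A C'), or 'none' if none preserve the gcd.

Answer: D

Derivation:
Old gcd = 2; gcd of others (without N[1]) = 2
New gcd for candidate v: gcd(2, v). Preserves old gcd iff gcd(2, v) = 2.
  Option A: v=63, gcd(2,63)=1 -> changes
  Option B: v=49, gcd(2,49)=1 -> changes
  Option C: v=59, gcd(2,59)=1 -> changes
  Option D: v=80, gcd(2,80)=2 -> preserves
  Option E: v=9, gcd(2,9)=1 -> changes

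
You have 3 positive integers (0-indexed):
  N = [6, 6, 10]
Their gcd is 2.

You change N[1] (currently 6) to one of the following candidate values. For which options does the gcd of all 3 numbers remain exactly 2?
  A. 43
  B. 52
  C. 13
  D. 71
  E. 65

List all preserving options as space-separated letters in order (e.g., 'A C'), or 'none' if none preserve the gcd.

Answer: B

Derivation:
Old gcd = 2; gcd of others (without N[1]) = 2
New gcd for candidate v: gcd(2, v). Preserves old gcd iff gcd(2, v) = 2.
  Option A: v=43, gcd(2,43)=1 -> changes
  Option B: v=52, gcd(2,52)=2 -> preserves
  Option C: v=13, gcd(2,13)=1 -> changes
  Option D: v=71, gcd(2,71)=1 -> changes
  Option E: v=65, gcd(2,65)=1 -> changes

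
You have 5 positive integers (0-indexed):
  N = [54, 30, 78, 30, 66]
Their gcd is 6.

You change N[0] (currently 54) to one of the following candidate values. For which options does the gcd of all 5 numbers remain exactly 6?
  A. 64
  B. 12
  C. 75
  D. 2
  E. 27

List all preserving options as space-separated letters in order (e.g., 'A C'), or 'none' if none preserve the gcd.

Old gcd = 6; gcd of others (without N[0]) = 6
New gcd for candidate v: gcd(6, v). Preserves old gcd iff gcd(6, v) = 6.
  Option A: v=64, gcd(6,64)=2 -> changes
  Option B: v=12, gcd(6,12)=6 -> preserves
  Option C: v=75, gcd(6,75)=3 -> changes
  Option D: v=2, gcd(6,2)=2 -> changes
  Option E: v=27, gcd(6,27)=3 -> changes

Answer: B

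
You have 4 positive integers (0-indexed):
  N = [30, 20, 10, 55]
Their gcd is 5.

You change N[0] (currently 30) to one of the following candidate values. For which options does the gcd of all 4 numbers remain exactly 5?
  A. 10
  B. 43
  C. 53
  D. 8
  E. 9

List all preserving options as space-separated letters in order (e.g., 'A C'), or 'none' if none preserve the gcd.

Answer: A

Derivation:
Old gcd = 5; gcd of others (without N[0]) = 5
New gcd for candidate v: gcd(5, v). Preserves old gcd iff gcd(5, v) = 5.
  Option A: v=10, gcd(5,10)=5 -> preserves
  Option B: v=43, gcd(5,43)=1 -> changes
  Option C: v=53, gcd(5,53)=1 -> changes
  Option D: v=8, gcd(5,8)=1 -> changes
  Option E: v=9, gcd(5,9)=1 -> changes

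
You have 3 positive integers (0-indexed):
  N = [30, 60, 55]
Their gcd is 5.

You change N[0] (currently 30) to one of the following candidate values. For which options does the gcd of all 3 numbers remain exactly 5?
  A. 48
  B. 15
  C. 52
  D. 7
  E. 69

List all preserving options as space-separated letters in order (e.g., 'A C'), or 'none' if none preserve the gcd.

Old gcd = 5; gcd of others (without N[0]) = 5
New gcd for candidate v: gcd(5, v). Preserves old gcd iff gcd(5, v) = 5.
  Option A: v=48, gcd(5,48)=1 -> changes
  Option B: v=15, gcd(5,15)=5 -> preserves
  Option C: v=52, gcd(5,52)=1 -> changes
  Option D: v=7, gcd(5,7)=1 -> changes
  Option E: v=69, gcd(5,69)=1 -> changes

Answer: B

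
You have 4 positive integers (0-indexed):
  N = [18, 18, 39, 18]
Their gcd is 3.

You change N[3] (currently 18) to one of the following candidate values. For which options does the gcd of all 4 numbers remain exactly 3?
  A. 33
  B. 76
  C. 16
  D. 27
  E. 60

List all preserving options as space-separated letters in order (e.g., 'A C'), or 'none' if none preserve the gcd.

Answer: A D E

Derivation:
Old gcd = 3; gcd of others (without N[3]) = 3
New gcd for candidate v: gcd(3, v). Preserves old gcd iff gcd(3, v) = 3.
  Option A: v=33, gcd(3,33)=3 -> preserves
  Option B: v=76, gcd(3,76)=1 -> changes
  Option C: v=16, gcd(3,16)=1 -> changes
  Option D: v=27, gcd(3,27)=3 -> preserves
  Option E: v=60, gcd(3,60)=3 -> preserves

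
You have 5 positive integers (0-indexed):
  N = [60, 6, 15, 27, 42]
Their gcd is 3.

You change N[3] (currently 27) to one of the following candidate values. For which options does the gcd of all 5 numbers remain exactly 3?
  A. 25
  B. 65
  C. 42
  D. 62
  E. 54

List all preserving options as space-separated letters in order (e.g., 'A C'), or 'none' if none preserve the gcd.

Answer: C E

Derivation:
Old gcd = 3; gcd of others (without N[3]) = 3
New gcd for candidate v: gcd(3, v). Preserves old gcd iff gcd(3, v) = 3.
  Option A: v=25, gcd(3,25)=1 -> changes
  Option B: v=65, gcd(3,65)=1 -> changes
  Option C: v=42, gcd(3,42)=3 -> preserves
  Option D: v=62, gcd(3,62)=1 -> changes
  Option E: v=54, gcd(3,54)=3 -> preserves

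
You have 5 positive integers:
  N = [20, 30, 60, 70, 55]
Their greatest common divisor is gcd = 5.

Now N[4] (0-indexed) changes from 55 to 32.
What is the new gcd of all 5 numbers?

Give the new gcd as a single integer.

Numbers: [20, 30, 60, 70, 55], gcd = 5
Change: index 4, 55 -> 32
gcd of the OTHER numbers (without index 4): gcd([20, 30, 60, 70]) = 10
New gcd = gcd(g_others, new_val) = gcd(10, 32) = 2

Answer: 2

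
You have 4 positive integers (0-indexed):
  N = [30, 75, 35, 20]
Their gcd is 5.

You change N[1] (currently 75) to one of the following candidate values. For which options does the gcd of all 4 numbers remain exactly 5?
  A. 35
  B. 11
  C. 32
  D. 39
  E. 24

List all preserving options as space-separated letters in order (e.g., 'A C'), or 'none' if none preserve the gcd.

Old gcd = 5; gcd of others (without N[1]) = 5
New gcd for candidate v: gcd(5, v). Preserves old gcd iff gcd(5, v) = 5.
  Option A: v=35, gcd(5,35)=5 -> preserves
  Option B: v=11, gcd(5,11)=1 -> changes
  Option C: v=32, gcd(5,32)=1 -> changes
  Option D: v=39, gcd(5,39)=1 -> changes
  Option E: v=24, gcd(5,24)=1 -> changes

Answer: A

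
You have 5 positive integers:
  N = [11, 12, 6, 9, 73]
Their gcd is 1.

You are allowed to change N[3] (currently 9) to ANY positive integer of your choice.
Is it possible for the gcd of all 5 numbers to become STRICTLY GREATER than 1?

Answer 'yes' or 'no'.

Current gcd = 1
gcd of all OTHER numbers (without N[3]=9): gcd([11, 12, 6, 73]) = 1
The new gcd after any change is gcd(1, new_value).
This can be at most 1.
Since 1 = old gcd 1, the gcd can only stay the same or decrease.

Answer: no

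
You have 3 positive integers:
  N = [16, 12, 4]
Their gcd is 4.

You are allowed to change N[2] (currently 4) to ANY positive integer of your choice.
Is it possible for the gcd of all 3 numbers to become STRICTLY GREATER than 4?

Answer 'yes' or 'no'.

Current gcd = 4
gcd of all OTHER numbers (without N[2]=4): gcd([16, 12]) = 4
The new gcd after any change is gcd(4, new_value).
This can be at most 4.
Since 4 = old gcd 4, the gcd can only stay the same or decrease.

Answer: no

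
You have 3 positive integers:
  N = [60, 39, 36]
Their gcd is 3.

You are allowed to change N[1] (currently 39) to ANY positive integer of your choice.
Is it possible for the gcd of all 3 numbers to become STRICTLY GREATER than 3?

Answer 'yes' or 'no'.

Answer: yes

Derivation:
Current gcd = 3
gcd of all OTHER numbers (without N[1]=39): gcd([60, 36]) = 12
The new gcd after any change is gcd(12, new_value).
This can be at most 12.
Since 12 > old gcd 3, the gcd CAN increase (e.g., set N[1] = 12).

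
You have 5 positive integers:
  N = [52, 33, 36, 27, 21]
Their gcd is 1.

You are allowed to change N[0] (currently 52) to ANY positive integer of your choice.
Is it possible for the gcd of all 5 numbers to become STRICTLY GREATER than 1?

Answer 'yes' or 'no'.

Current gcd = 1
gcd of all OTHER numbers (without N[0]=52): gcd([33, 36, 27, 21]) = 3
The new gcd after any change is gcd(3, new_value).
This can be at most 3.
Since 3 > old gcd 1, the gcd CAN increase (e.g., set N[0] = 3).

Answer: yes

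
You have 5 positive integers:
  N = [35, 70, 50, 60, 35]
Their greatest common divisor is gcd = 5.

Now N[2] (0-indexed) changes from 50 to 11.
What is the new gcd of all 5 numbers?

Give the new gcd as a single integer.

Numbers: [35, 70, 50, 60, 35], gcd = 5
Change: index 2, 50 -> 11
gcd of the OTHER numbers (without index 2): gcd([35, 70, 60, 35]) = 5
New gcd = gcd(g_others, new_val) = gcd(5, 11) = 1

Answer: 1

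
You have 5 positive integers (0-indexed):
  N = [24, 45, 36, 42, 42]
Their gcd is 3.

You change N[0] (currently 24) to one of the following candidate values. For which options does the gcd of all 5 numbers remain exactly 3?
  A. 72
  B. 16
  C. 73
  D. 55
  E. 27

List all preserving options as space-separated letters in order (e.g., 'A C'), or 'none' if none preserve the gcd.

Old gcd = 3; gcd of others (without N[0]) = 3
New gcd for candidate v: gcd(3, v). Preserves old gcd iff gcd(3, v) = 3.
  Option A: v=72, gcd(3,72)=3 -> preserves
  Option B: v=16, gcd(3,16)=1 -> changes
  Option C: v=73, gcd(3,73)=1 -> changes
  Option D: v=55, gcd(3,55)=1 -> changes
  Option E: v=27, gcd(3,27)=3 -> preserves

Answer: A E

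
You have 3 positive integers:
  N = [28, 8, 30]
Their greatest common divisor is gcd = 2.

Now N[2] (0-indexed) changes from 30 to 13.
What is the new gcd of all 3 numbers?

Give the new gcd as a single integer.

Numbers: [28, 8, 30], gcd = 2
Change: index 2, 30 -> 13
gcd of the OTHER numbers (without index 2): gcd([28, 8]) = 4
New gcd = gcd(g_others, new_val) = gcd(4, 13) = 1

Answer: 1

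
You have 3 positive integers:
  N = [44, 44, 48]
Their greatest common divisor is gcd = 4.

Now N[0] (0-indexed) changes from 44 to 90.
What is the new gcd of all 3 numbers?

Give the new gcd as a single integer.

Numbers: [44, 44, 48], gcd = 4
Change: index 0, 44 -> 90
gcd of the OTHER numbers (without index 0): gcd([44, 48]) = 4
New gcd = gcd(g_others, new_val) = gcd(4, 90) = 2

Answer: 2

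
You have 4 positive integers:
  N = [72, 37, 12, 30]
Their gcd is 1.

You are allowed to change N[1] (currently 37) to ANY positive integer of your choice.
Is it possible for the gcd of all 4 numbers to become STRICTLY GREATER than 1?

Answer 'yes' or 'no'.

Answer: yes

Derivation:
Current gcd = 1
gcd of all OTHER numbers (without N[1]=37): gcd([72, 12, 30]) = 6
The new gcd after any change is gcd(6, new_value).
This can be at most 6.
Since 6 > old gcd 1, the gcd CAN increase (e.g., set N[1] = 6).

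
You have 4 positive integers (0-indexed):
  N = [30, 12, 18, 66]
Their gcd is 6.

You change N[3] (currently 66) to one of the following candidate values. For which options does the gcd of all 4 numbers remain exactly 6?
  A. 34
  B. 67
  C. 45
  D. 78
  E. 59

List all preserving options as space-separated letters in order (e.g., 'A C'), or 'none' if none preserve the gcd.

Answer: D

Derivation:
Old gcd = 6; gcd of others (without N[3]) = 6
New gcd for candidate v: gcd(6, v). Preserves old gcd iff gcd(6, v) = 6.
  Option A: v=34, gcd(6,34)=2 -> changes
  Option B: v=67, gcd(6,67)=1 -> changes
  Option C: v=45, gcd(6,45)=3 -> changes
  Option D: v=78, gcd(6,78)=6 -> preserves
  Option E: v=59, gcd(6,59)=1 -> changes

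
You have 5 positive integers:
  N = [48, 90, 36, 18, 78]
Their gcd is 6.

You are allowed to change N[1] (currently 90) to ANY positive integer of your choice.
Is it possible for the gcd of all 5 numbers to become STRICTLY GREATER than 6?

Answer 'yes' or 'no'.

Answer: no

Derivation:
Current gcd = 6
gcd of all OTHER numbers (without N[1]=90): gcd([48, 36, 18, 78]) = 6
The new gcd after any change is gcd(6, new_value).
This can be at most 6.
Since 6 = old gcd 6, the gcd can only stay the same or decrease.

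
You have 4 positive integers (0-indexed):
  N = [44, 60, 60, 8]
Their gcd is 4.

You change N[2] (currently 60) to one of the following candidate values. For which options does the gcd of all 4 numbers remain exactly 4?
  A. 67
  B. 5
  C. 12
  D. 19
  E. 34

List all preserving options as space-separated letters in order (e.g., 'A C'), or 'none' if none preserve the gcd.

Old gcd = 4; gcd of others (without N[2]) = 4
New gcd for candidate v: gcd(4, v). Preserves old gcd iff gcd(4, v) = 4.
  Option A: v=67, gcd(4,67)=1 -> changes
  Option B: v=5, gcd(4,5)=1 -> changes
  Option C: v=12, gcd(4,12)=4 -> preserves
  Option D: v=19, gcd(4,19)=1 -> changes
  Option E: v=34, gcd(4,34)=2 -> changes

Answer: C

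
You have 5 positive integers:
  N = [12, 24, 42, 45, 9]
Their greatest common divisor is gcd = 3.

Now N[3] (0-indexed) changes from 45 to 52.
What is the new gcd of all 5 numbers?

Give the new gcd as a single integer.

Answer: 1

Derivation:
Numbers: [12, 24, 42, 45, 9], gcd = 3
Change: index 3, 45 -> 52
gcd of the OTHER numbers (without index 3): gcd([12, 24, 42, 9]) = 3
New gcd = gcd(g_others, new_val) = gcd(3, 52) = 1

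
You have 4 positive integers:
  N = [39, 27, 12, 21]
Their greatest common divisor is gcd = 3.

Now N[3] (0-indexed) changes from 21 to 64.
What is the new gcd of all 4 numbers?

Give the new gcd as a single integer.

Numbers: [39, 27, 12, 21], gcd = 3
Change: index 3, 21 -> 64
gcd of the OTHER numbers (without index 3): gcd([39, 27, 12]) = 3
New gcd = gcd(g_others, new_val) = gcd(3, 64) = 1

Answer: 1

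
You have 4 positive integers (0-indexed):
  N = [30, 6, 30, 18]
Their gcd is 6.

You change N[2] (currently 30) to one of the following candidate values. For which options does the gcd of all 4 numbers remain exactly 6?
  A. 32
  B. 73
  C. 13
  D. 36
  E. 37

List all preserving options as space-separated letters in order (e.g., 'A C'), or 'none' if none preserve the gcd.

Old gcd = 6; gcd of others (without N[2]) = 6
New gcd for candidate v: gcd(6, v). Preserves old gcd iff gcd(6, v) = 6.
  Option A: v=32, gcd(6,32)=2 -> changes
  Option B: v=73, gcd(6,73)=1 -> changes
  Option C: v=13, gcd(6,13)=1 -> changes
  Option D: v=36, gcd(6,36)=6 -> preserves
  Option E: v=37, gcd(6,37)=1 -> changes

Answer: D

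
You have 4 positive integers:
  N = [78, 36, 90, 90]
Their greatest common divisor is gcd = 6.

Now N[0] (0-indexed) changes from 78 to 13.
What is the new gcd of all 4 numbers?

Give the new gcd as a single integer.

Numbers: [78, 36, 90, 90], gcd = 6
Change: index 0, 78 -> 13
gcd of the OTHER numbers (without index 0): gcd([36, 90, 90]) = 18
New gcd = gcd(g_others, new_val) = gcd(18, 13) = 1

Answer: 1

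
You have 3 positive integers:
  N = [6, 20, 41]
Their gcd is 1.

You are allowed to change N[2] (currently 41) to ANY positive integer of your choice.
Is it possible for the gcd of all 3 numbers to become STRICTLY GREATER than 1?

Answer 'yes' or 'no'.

Answer: yes

Derivation:
Current gcd = 1
gcd of all OTHER numbers (without N[2]=41): gcd([6, 20]) = 2
The new gcd after any change is gcd(2, new_value).
This can be at most 2.
Since 2 > old gcd 1, the gcd CAN increase (e.g., set N[2] = 2).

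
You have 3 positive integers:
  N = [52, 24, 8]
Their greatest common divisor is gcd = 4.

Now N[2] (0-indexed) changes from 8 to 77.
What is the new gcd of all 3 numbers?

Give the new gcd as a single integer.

Answer: 1

Derivation:
Numbers: [52, 24, 8], gcd = 4
Change: index 2, 8 -> 77
gcd of the OTHER numbers (without index 2): gcd([52, 24]) = 4
New gcd = gcd(g_others, new_val) = gcd(4, 77) = 1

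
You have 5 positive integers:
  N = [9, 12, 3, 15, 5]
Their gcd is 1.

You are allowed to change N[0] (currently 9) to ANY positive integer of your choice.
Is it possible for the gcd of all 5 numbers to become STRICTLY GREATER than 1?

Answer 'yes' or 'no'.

Answer: no

Derivation:
Current gcd = 1
gcd of all OTHER numbers (without N[0]=9): gcd([12, 3, 15, 5]) = 1
The new gcd after any change is gcd(1, new_value).
This can be at most 1.
Since 1 = old gcd 1, the gcd can only stay the same or decrease.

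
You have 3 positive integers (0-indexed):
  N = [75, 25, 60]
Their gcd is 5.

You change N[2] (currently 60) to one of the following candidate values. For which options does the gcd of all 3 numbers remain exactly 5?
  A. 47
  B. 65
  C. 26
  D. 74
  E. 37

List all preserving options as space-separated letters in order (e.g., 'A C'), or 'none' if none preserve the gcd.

Answer: B

Derivation:
Old gcd = 5; gcd of others (without N[2]) = 25
New gcd for candidate v: gcd(25, v). Preserves old gcd iff gcd(25, v) = 5.
  Option A: v=47, gcd(25,47)=1 -> changes
  Option B: v=65, gcd(25,65)=5 -> preserves
  Option C: v=26, gcd(25,26)=1 -> changes
  Option D: v=74, gcd(25,74)=1 -> changes
  Option E: v=37, gcd(25,37)=1 -> changes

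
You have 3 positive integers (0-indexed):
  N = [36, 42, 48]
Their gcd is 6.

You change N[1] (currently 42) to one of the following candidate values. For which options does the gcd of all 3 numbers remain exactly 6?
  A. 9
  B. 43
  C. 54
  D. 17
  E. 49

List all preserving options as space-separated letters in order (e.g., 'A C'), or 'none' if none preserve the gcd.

Answer: C

Derivation:
Old gcd = 6; gcd of others (without N[1]) = 12
New gcd for candidate v: gcd(12, v). Preserves old gcd iff gcd(12, v) = 6.
  Option A: v=9, gcd(12,9)=3 -> changes
  Option B: v=43, gcd(12,43)=1 -> changes
  Option C: v=54, gcd(12,54)=6 -> preserves
  Option D: v=17, gcd(12,17)=1 -> changes
  Option E: v=49, gcd(12,49)=1 -> changes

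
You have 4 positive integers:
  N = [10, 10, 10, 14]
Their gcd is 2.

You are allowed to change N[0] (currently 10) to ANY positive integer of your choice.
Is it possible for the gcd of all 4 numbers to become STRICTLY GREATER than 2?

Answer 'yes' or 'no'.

Answer: no

Derivation:
Current gcd = 2
gcd of all OTHER numbers (without N[0]=10): gcd([10, 10, 14]) = 2
The new gcd after any change is gcd(2, new_value).
This can be at most 2.
Since 2 = old gcd 2, the gcd can only stay the same or decrease.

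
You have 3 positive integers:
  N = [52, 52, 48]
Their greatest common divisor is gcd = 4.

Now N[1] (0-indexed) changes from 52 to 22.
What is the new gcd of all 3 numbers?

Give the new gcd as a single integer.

Numbers: [52, 52, 48], gcd = 4
Change: index 1, 52 -> 22
gcd of the OTHER numbers (without index 1): gcd([52, 48]) = 4
New gcd = gcd(g_others, new_val) = gcd(4, 22) = 2

Answer: 2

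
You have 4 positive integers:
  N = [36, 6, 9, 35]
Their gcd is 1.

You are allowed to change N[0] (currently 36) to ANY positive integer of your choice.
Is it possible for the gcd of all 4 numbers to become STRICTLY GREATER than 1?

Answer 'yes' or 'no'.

Answer: no

Derivation:
Current gcd = 1
gcd of all OTHER numbers (without N[0]=36): gcd([6, 9, 35]) = 1
The new gcd after any change is gcd(1, new_value).
This can be at most 1.
Since 1 = old gcd 1, the gcd can only stay the same or decrease.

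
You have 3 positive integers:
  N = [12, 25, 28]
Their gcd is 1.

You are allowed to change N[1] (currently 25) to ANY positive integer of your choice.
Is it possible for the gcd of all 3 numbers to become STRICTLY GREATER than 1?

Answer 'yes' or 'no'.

Current gcd = 1
gcd of all OTHER numbers (without N[1]=25): gcd([12, 28]) = 4
The new gcd after any change is gcd(4, new_value).
This can be at most 4.
Since 4 > old gcd 1, the gcd CAN increase (e.g., set N[1] = 4).

Answer: yes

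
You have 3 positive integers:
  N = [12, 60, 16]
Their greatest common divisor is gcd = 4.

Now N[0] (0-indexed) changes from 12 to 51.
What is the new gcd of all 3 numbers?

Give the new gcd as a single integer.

Numbers: [12, 60, 16], gcd = 4
Change: index 0, 12 -> 51
gcd of the OTHER numbers (without index 0): gcd([60, 16]) = 4
New gcd = gcd(g_others, new_val) = gcd(4, 51) = 1

Answer: 1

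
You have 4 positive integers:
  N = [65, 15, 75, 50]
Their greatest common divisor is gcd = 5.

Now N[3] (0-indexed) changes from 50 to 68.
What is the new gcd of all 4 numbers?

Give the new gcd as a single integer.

Numbers: [65, 15, 75, 50], gcd = 5
Change: index 3, 50 -> 68
gcd of the OTHER numbers (without index 3): gcd([65, 15, 75]) = 5
New gcd = gcd(g_others, new_val) = gcd(5, 68) = 1

Answer: 1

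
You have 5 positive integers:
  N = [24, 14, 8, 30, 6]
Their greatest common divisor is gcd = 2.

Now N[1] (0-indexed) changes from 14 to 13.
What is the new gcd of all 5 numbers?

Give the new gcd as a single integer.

Answer: 1

Derivation:
Numbers: [24, 14, 8, 30, 6], gcd = 2
Change: index 1, 14 -> 13
gcd of the OTHER numbers (without index 1): gcd([24, 8, 30, 6]) = 2
New gcd = gcd(g_others, new_val) = gcd(2, 13) = 1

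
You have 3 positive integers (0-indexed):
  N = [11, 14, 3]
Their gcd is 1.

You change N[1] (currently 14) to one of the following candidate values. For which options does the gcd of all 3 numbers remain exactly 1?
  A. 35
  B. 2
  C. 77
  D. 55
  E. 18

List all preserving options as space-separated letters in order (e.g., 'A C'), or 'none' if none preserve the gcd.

Answer: A B C D E

Derivation:
Old gcd = 1; gcd of others (without N[1]) = 1
New gcd for candidate v: gcd(1, v). Preserves old gcd iff gcd(1, v) = 1.
  Option A: v=35, gcd(1,35)=1 -> preserves
  Option B: v=2, gcd(1,2)=1 -> preserves
  Option C: v=77, gcd(1,77)=1 -> preserves
  Option D: v=55, gcd(1,55)=1 -> preserves
  Option E: v=18, gcd(1,18)=1 -> preserves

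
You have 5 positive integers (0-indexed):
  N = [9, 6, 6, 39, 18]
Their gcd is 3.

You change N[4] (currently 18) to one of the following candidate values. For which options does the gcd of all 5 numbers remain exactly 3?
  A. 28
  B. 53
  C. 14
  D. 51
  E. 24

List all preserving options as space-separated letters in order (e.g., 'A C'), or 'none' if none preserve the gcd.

Answer: D E

Derivation:
Old gcd = 3; gcd of others (without N[4]) = 3
New gcd for candidate v: gcd(3, v). Preserves old gcd iff gcd(3, v) = 3.
  Option A: v=28, gcd(3,28)=1 -> changes
  Option B: v=53, gcd(3,53)=1 -> changes
  Option C: v=14, gcd(3,14)=1 -> changes
  Option D: v=51, gcd(3,51)=3 -> preserves
  Option E: v=24, gcd(3,24)=3 -> preserves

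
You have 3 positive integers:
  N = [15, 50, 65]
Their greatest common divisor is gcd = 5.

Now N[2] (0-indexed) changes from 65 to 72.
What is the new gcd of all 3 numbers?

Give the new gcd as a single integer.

Answer: 1

Derivation:
Numbers: [15, 50, 65], gcd = 5
Change: index 2, 65 -> 72
gcd of the OTHER numbers (without index 2): gcd([15, 50]) = 5
New gcd = gcd(g_others, new_val) = gcd(5, 72) = 1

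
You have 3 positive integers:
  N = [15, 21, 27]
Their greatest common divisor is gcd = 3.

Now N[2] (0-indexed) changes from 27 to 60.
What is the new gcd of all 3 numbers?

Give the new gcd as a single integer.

Numbers: [15, 21, 27], gcd = 3
Change: index 2, 27 -> 60
gcd of the OTHER numbers (without index 2): gcd([15, 21]) = 3
New gcd = gcd(g_others, new_val) = gcd(3, 60) = 3

Answer: 3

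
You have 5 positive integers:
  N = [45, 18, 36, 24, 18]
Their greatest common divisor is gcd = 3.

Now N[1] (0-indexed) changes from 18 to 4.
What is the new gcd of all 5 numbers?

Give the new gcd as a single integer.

Numbers: [45, 18, 36, 24, 18], gcd = 3
Change: index 1, 18 -> 4
gcd of the OTHER numbers (without index 1): gcd([45, 36, 24, 18]) = 3
New gcd = gcd(g_others, new_val) = gcd(3, 4) = 1

Answer: 1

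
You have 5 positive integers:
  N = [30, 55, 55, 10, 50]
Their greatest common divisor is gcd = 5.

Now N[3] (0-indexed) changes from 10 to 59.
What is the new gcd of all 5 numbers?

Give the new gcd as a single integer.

Answer: 1

Derivation:
Numbers: [30, 55, 55, 10, 50], gcd = 5
Change: index 3, 10 -> 59
gcd of the OTHER numbers (without index 3): gcd([30, 55, 55, 50]) = 5
New gcd = gcd(g_others, new_val) = gcd(5, 59) = 1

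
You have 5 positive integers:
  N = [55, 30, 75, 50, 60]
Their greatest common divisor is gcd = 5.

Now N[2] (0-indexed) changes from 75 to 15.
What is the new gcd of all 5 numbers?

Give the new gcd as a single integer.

Answer: 5

Derivation:
Numbers: [55, 30, 75, 50, 60], gcd = 5
Change: index 2, 75 -> 15
gcd of the OTHER numbers (without index 2): gcd([55, 30, 50, 60]) = 5
New gcd = gcd(g_others, new_val) = gcd(5, 15) = 5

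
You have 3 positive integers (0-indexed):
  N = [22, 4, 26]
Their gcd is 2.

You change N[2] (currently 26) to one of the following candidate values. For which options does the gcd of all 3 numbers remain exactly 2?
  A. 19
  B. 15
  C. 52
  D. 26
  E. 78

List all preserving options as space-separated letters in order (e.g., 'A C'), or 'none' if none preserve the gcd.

Answer: C D E

Derivation:
Old gcd = 2; gcd of others (without N[2]) = 2
New gcd for candidate v: gcd(2, v). Preserves old gcd iff gcd(2, v) = 2.
  Option A: v=19, gcd(2,19)=1 -> changes
  Option B: v=15, gcd(2,15)=1 -> changes
  Option C: v=52, gcd(2,52)=2 -> preserves
  Option D: v=26, gcd(2,26)=2 -> preserves
  Option E: v=78, gcd(2,78)=2 -> preserves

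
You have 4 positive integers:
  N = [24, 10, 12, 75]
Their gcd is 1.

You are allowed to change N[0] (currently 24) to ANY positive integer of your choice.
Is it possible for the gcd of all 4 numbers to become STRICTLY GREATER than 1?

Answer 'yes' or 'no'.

Current gcd = 1
gcd of all OTHER numbers (without N[0]=24): gcd([10, 12, 75]) = 1
The new gcd after any change is gcd(1, new_value).
This can be at most 1.
Since 1 = old gcd 1, the gcd can only stay the same or decrease.

Answer: no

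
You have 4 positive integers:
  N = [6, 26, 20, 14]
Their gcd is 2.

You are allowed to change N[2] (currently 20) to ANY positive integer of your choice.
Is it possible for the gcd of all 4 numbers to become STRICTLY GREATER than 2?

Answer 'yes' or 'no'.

Answer: no

Derivation:
Current gcd = 2
gcd of all OTHER numbers (without N[2]=20): gcd([6, 26, 14]) = 2
The new gcd after any change is gcd(2, new_value).
This can be at most 2.
Since 2 = old gcd 2, the gcd can only stay the same or decrease.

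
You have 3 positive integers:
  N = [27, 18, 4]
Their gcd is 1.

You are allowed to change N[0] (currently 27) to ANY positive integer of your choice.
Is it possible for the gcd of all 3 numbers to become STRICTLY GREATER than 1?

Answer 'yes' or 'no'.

Answer: yes

Derivation:
Current gcd = 1
gcd of all OTHER numbers (without N[0]=27): gcd([18, 4]) = 2
The new gcd after any change is gcd(2, new_value).
This can be at most 2.
Since 2 > old gcd 1, the gcd CAN increase (e.g., set N[0] = 2).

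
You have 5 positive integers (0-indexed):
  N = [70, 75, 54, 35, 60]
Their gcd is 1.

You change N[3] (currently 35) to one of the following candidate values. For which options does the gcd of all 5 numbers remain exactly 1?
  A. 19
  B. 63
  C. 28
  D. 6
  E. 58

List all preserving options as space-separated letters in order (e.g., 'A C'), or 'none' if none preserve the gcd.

Answer: A B C D E

Derivation:
Old gcd = 1; gcd of others (without N[3]) = 1
New gcd for candidate v: gcd(1, v). Preserves old gcd iff gcd(1, v) = 1.
  Option A: v=19, gcd(1,19)=1 -> preserves
  Option B: v=63, gcd(1,63)=1 -> preserves
  Option C: v=28, gcd(1,28)=1 -> preserves
  Option D: v=6, gcd(1,6)=1 -> preserves
  Option E: v=58, gcd(1,58)=1 -> preserves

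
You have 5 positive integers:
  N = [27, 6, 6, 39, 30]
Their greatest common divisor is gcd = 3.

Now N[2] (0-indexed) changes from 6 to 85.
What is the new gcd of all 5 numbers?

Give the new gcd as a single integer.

Answer: 1

Derivation:
Numbers: [27, 6, 6, 39, 30], gcd = 3
Change: index 2, 6 -> 85
gcd of the OTHER numbers (without index 2): gcd([27, 6, 39, 30]) = 3
New gcd = gcd(g_others, new_val) = gcd(3, 85) = 1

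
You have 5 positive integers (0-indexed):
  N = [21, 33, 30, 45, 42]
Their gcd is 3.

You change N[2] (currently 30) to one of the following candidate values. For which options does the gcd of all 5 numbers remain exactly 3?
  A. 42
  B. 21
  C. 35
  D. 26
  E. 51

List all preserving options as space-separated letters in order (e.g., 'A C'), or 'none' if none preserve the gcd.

Answer: A B E

Derivation:
Old gcd = 3; gcd of others (without N[2]) = 3
New gcd for candidate v: gcd(3, v). Preserves old gcd iff gcd(3, v) = 3.
  Option A: v=42, gcd(3,42)=3 -> preserves
  Option B: v=21, gcd(3,21)=3 -> preserves
  Option C: v=35, gcd(3,35)=1 -> changes
  Option D: v=26, gcd(3,26)=1 -> changes
  Option E: v=51, gcd(3,51)=3 -> preserves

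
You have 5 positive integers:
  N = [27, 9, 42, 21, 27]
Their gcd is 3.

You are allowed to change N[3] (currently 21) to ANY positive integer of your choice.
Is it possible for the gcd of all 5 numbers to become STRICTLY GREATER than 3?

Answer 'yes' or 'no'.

Current gcd = 3
gcd of all OTHER numbers (without N[3]=21): gcd([27, 9, 42, 27]) = 3
The new gcd after any change is gcd(3, new_value).
This can be at most 3.
Since 3 = old gcd 3, the gcd can only stay the same or decrease.

Answer: no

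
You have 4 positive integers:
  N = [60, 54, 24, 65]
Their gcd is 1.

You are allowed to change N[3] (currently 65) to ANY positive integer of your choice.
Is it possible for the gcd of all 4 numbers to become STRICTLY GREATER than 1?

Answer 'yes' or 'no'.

Current gcd = 1
gcd of all OTHER numbers (without N[3]=65): gcd([60, 54, 24]) = 6
The new gcd after any change is gcd(6, new_value).
This can be at most 6.
Since 6 > old gcd 1, the gcd CAN increase (e.g., set N[3] = 6).

Answer: yes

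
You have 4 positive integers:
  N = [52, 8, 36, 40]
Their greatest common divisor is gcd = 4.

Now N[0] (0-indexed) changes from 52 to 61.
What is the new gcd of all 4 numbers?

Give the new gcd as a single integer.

Answer: 1

Derivation:
Numbers: [52, 8, 36, 40], gcd = 4
Change: index 0, 52 -> 61
gcd of the OTHER numbers (without index 0): gcd([8, 36, 40]) = 4
New gcd = gcd(g_others, new_val) = gcd(4, 61) = 1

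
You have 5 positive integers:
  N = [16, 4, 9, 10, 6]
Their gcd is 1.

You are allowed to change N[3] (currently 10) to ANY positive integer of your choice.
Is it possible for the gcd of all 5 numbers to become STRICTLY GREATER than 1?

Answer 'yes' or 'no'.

Answer: no

Derivation:
Current gcd = 1
gcd of all OTHER numbers (without N[3]=10): gcd([16, 4, 9, 6]) = 1
The new gcd after any change is gcd(1, new_value).
This can be at most 1.
Since 1 = old gcd 1, the gcd can only stay the same or decrease.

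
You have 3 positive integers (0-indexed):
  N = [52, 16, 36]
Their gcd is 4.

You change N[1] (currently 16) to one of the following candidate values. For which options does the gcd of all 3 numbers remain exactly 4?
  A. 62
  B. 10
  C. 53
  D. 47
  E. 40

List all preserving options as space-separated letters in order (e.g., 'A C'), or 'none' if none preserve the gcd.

Old gcd = 4; gcd of others (without N[1]) = 4
New gcd for candidate v: gcd(4, v). Preserves old gcd iff gcd(4, v) = 4.
  Option A: v=62, gcd(4,62)=2 -> changes
  Option B: v=10, gcd(4,10)=2 -> changes
  Option C: v=53, gcd(4,53)=1 -> changes
  Option D: v=47, gcd(4,47)=1 -> changes
  Option E: v=40, gcd(4,40)=4 -> preserves

Answer: E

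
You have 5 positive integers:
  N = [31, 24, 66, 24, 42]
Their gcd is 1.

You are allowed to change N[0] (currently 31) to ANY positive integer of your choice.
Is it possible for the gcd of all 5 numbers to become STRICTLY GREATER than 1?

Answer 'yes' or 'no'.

Answer: yes

Derivation:
Current gcd = 1
gcd of all OTHER numbers (without N[0]=31): gcd([24, 66, 24, 42]) = 6
The new gcd after any change is gcd(6, new_value).
This can be at most 6.
Since 6 > old gcd 1, the gcd CAN increase (e.g., set N[0] = 6).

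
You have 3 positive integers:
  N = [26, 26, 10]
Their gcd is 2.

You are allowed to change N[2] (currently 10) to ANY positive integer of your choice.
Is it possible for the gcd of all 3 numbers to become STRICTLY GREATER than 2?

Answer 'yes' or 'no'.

Current gcd = 2
gcd of all OTHER numbers (without N[2]=10): gcd([26, 26]) = 26
The new gcd after any change is gcd(26, new_value).
This can be at most 26.
Since 26 > old gcd 2, the gcd CAN increase (e.g., set N[2] = 26).

Answer: yes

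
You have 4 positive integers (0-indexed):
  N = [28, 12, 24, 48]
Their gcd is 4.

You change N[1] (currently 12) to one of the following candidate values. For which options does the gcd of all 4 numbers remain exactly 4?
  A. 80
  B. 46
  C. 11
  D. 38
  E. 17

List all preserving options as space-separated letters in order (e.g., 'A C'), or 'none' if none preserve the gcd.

Answer: A

Derivation:
Old gcd = 4; gcd of others (without N[1]) = 4
New gcd for candidate v: gcd(4, v). Preserves old gcd iff gcd(4, v) = 4.
  Option A: v=80, gcd(4,80)=4 -> preserves
  Option B: v=46, gcd(4,46)=2 -> changes
  Option C: v=11, gcd(4,11)=1 -> changes
  Option D: v=38, gcd(4,38)=2 -> changes
  Option E: v=17, gcd(4,17)=1 -> changes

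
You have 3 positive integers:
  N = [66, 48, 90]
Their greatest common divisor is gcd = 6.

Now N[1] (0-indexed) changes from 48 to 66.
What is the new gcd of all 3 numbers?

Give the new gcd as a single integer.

Numbers: [66, 48, 90], gcd = 6
Change: index 1, 48 -> 66
gcd of the OTHER numbers (without index 1): gcd([66, 90]) = 6
New gcd = gcd(g_others, new_val) = gcd(6, 66) = 6

Answer: 6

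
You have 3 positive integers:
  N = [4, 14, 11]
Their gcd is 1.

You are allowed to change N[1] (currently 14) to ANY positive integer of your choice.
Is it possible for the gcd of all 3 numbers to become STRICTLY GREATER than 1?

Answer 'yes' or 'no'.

Answer: no

Derivation:
Current gcd = 1
gcd of all OTHER numbers (without N[1]=14): gcd([4, 11]) = 1
The new gcd after any change is gcd(1, new_value).
This can be at most 1.
Since 1 = old gcd 1, the gcd can only stay the same or decrease.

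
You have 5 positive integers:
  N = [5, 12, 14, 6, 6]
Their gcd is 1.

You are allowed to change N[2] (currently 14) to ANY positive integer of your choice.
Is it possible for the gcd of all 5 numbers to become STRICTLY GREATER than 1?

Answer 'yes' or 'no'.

Current gcd = 1
gcd of all OTHER numbers (without N[2]=14): gcd([5, 12, 6, 6]) = 1
The new gcd after any change is gcd(1, new_value).
This can be at most 1.
Since 1 = old gcd 1, the gcd can only stay the same or decrease.

Answer: no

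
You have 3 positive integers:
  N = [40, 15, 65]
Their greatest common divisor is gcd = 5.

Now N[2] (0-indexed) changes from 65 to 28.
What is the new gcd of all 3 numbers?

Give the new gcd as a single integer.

Numbers: [40, 15, 65], gcd = 5
Change: index 2, 65 -> 28
gcd of the OTHER numbers (without index 2): gcd([40, 15]) = 5
New gcd = gcd(g_others, new_val) = gcd(5, 28) = 1

Answer: 1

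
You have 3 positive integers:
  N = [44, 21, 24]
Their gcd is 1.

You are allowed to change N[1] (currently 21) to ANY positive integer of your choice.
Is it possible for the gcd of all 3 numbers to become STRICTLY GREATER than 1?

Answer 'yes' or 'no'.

Current gcd = 1
gcd of all OTHER numbers (without N[1]=21): gcd([44, 24]) = 4
The new gcd after any change is gcd(4, new_value).
This can be at most 4.
Since 4 > old gcd 1, the gcd CAN increase (e.g., set N[1] = 4).

Answer: yes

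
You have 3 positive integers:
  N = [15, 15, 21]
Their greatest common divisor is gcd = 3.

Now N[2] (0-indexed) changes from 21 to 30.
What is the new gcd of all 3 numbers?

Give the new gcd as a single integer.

Numbers: [15, 15, 21], gcd = 3
Change: index 2, 21 -> 30
gcd of the OTHER numbers (without index 2): gcd([15, 15]) = 15
New gcd = gcd(g_others, new_val) = gcd(15, 30) = 15

Answer: 15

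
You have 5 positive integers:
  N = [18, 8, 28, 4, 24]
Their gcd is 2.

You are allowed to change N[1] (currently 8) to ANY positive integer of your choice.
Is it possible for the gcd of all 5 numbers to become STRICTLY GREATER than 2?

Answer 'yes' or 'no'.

Current gcd = 2
gcd of all OTHER numbers (without N[1]=8): gcd([18, 28, 4, 24]) = 2
The new gcd after any change is gcd(2, new_value).
This can be at most 2.
Since 2 = old gcd 2, the gcd can only stay the same or decrease.

Answer: no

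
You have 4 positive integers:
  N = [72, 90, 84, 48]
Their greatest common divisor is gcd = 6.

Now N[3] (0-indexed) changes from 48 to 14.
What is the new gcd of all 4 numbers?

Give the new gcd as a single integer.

Numbers: [72, 90, 84, 48], gcd = 6
Change: index 3, 48 -> 14
gcd of the OTHER numbers (without index 3): gcd([72, 90, 84]) = 6
New gcd = gcd(g_others, new_val) = gcd(6, 14) = 2

Answer: 2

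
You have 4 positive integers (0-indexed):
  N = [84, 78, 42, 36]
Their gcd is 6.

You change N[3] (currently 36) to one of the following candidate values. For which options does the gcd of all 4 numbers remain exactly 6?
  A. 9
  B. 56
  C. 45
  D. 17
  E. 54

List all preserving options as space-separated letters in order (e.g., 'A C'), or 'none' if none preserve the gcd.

Old gcd = 6; gcd of others (without N[3]) = 6
New gcd for candidate v: gcd(6, v). Preserves old gcd iff gcd(6, v) = 6.
  Option A: v=9, gcd(6,9)=3 -> changes
  Option B: v=56, gcd(6,56)=2 -> changes
  Option C: v=45, gcd(6,45)=3 -> changes
  Option D: v=17, gcd(6,17)=1 -> changes
  Option E: v=54, gcd(6,54)=6 -> preserves

Answer: E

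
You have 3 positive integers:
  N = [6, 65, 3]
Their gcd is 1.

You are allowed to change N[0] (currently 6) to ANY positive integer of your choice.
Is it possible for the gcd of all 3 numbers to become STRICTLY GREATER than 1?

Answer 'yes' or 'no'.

Answer: no

Derivation:
Current gcd = 1
gcd of all OTHER numbers (without N[0]=6): gcd([65, 3]) = 1
The new gcd after any change is gcd(1, new_value).
This can be at most 1.
Since 1 = old gcd 1, the gcd can only stay the same or decrease.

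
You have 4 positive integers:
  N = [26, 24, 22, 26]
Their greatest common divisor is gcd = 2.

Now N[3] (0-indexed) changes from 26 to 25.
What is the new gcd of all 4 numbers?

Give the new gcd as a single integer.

Numbers: [26, 24, 22, 26], gcd = 2
Change: index 3, 26 -> 25
gcd of the OTHER numbers (without index 3): gcd([26, 24, 22]) = 2
New gcd = gcd(g_others, new_val) = gcd(2, 25) = 1

Answer: 1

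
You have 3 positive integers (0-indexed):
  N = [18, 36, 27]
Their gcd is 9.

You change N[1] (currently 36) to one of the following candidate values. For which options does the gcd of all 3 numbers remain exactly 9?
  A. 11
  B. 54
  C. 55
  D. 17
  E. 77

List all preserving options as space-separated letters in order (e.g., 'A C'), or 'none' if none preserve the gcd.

Old gcd = 9; gcd of others (without N[1]) = 9
New gcd for candidate v: gcd(9, v). Preserves old gcd iff gcd(9, v) = 9.
  Option A: v=11, gcd(9,11)=1 -> changes
  Option B: v=54, gcd(9,54)=9 -> preserves
  Option C: v=55, gcd(9,55)=1 -> changes
  Option D: v=17, gcd(9,17)=1 -> changes
  Option E: v=77, gcd(9,77)=1 -> changes

Answer: B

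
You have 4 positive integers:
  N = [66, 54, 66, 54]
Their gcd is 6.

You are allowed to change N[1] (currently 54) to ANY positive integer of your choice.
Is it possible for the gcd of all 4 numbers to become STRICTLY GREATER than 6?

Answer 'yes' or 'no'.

Answer: no

Derivation:
Current gcd = 6
gcd of all OTHER numbers (without N[1]=54): gcd([66, 66, 54]) = 6
The new gcd after any change is gcd(6, new_value).
This can be at most 6.
Since 6 = old gcd 6, the gcd can only stay the same or decrease.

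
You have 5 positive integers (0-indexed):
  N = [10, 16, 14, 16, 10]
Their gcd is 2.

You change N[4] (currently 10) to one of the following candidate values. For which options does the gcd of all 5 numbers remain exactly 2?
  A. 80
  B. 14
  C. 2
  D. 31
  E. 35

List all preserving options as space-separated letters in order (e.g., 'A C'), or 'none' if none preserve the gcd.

Answer: A B C

Derivation:
Old gcd = 2; gcd of others (without N[4]) = 2
New gcd for candidate v: gcd(2, v). Preserves old gcd iff gcd(2, v) = 2.
  Option A: v=80, gcd(2,80)=2 -> preserves
  Option B: v=14, gcd(2,14)=2 -> preserves
  Option C: v=2, gcd(2,2)=2 -> preserves
  Option D: v=31, gcd(2,31)=1 -> changes
  Option E: v=35, gcd(2,35)=1 -> changes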